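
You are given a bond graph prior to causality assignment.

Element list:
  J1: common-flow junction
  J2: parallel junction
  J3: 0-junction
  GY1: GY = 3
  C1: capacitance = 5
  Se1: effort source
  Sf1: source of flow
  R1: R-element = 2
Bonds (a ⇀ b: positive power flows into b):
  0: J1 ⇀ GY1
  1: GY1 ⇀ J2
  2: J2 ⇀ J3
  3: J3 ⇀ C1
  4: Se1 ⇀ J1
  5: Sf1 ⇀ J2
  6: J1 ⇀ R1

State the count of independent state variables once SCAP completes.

#4 |J1  (source Se1 imposes e)
#5 |Sf1  (Sf1 fixes flow; stroke at Sf1)
#3 |J3  (prefer integral on C1)
#2 |J2  (0-jn J3 has e-setter on 3)
#1 |GY1  (J2: bond 2 brought effort, rest push out)
#0 |GY1  (through GY1, causality inverts; strokes same side of GY1)
#6 |J1  (J1: bond 0 brought flow, rest push out)

1  (C1 all integral)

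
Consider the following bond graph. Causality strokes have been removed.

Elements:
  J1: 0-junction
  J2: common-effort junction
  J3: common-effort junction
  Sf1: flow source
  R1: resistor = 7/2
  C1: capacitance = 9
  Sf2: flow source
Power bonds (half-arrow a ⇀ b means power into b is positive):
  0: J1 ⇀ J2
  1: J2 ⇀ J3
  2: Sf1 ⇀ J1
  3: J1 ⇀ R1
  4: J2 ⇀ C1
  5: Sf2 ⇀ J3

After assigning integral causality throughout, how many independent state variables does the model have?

bond 2 stroke at Sf1  (Sf1: flow source, stroke at near end)
bond 5 stroke at Sf2  (Sf2: flow source, stroke at near end)
bond 1 stroke at J3  (only one effort-in slot at J3)
bond 4 stroke at J2  (C1: C, integral causality)
bond 0 stroke at J1  (common-e at J2 fixed by 4)
bond 3 stroke at R1  (J1: bond 0 brought effort, rest push out)

1  (C1 all integral)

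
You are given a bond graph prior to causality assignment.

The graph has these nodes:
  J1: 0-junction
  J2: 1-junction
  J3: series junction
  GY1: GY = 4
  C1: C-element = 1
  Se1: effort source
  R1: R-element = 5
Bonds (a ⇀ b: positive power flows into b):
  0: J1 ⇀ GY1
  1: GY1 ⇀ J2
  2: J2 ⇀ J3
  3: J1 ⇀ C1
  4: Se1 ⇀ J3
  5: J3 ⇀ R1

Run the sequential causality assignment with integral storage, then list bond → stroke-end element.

bond 0 →GY1
bond 1 →GY1
bond 2 →J2
bond 3 →J1
bond 4 →J3
bond 5 →J3

β4 stroke at J3  (Se1: effort source, stroke at far end)
β3 stroke at J1  (prefer integral on C1)
β0 stroke at GY1  (0-jn J1 has e-setter on 3)
β1 stroke at GY1  (through GY1, causality inverts; strokes same side of GY1)
β2 stroke at J2  (J2 flow already set via bond 1)
β5 stroke at J3  (J3: bond 2 brought flow, rest push out)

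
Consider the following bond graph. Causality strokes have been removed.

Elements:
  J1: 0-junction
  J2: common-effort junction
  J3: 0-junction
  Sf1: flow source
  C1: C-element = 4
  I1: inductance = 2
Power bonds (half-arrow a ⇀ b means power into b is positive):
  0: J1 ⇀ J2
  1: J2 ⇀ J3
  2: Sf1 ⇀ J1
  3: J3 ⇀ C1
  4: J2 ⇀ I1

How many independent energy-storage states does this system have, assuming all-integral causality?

bond 2 →Sf1  (Sf1 (Sf) sets flow on bond)
bond 0 →J1  (only one effort-in slot at J1)
bond 3 →J3  (C1: C, integral causality)
bond 1 →J2  (J3 effort already set via bond 3)
bond 4 →I1  (J2: bond 1 brought effort, rest push out)

2  (C1, I1 all integral)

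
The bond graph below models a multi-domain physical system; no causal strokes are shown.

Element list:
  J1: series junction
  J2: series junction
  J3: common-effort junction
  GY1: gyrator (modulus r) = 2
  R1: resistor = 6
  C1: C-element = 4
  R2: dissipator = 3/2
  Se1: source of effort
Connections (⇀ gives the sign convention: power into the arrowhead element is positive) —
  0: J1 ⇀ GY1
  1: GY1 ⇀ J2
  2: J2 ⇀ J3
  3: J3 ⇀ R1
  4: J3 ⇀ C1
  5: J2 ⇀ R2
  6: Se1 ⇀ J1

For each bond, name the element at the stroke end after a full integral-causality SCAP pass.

β6 stroke→J1  (Se1 (Se) sets effort on bond)
β0 stroke→GY1  (J1: last free bond brings flow in)
β1 stroke→GY1  (GY1 both-in/both-out from 0)
β2 stroke→J2  (1-jn J2 has f-setter on 1)
β5 stroke→J2  (common-f at J2 fixed by 1)
β4 stroke→J3  (C1 outputs effort q/C1)
β3 stroke→R1  (J3: bond 4 brought effort, rest push out)

bond 0 stroke→GY1
bond 1 stroke→GY1
bond 2 stroke→J2
bond 3 stroke→R1
bond 4 stroke→J3
bond 5 stroke→J2
bond 6 stroke→J1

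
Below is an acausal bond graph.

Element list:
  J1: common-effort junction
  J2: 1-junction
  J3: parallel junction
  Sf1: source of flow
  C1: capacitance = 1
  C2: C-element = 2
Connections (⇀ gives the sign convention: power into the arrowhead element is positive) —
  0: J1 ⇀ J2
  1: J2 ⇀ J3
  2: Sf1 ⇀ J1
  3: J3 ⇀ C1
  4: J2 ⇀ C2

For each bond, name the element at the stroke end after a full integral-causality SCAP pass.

bond 2 →Sf1  (Sf1: flow source, stroke at near end)
bond 0 →J1  (closing 0-jn rule on J1)
bond 1 →J2  (1-jn J2 has f-setter on 0)
bond 4 →J2  (J2 flow already set via bond 0)
bond 3 →J3  (closing 0-jn rule on J3)

b0 stroke→J1
b1 stroke→J2
b2 stroke→Sf1
b3 stroke→J3
b4 stroke→J2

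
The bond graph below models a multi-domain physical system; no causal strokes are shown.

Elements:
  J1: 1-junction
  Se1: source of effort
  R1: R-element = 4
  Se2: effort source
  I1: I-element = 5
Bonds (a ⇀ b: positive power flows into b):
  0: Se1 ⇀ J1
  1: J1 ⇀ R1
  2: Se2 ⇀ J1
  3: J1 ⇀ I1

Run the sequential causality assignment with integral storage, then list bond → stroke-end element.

bond 0 stroke at J1
bond 1 stroke at J1
bond 2 stroke at J1
bond 3 stroke at I1

β0 stroke→J1  (source Se1 imposes e)
β2 stroke→J1  (Se2 (Se) sets effort on bond)
β3 stroke→I1  (I1 outputs flow p/I1)
β1 stroke→J1  (common-f at J1 fixed by 3)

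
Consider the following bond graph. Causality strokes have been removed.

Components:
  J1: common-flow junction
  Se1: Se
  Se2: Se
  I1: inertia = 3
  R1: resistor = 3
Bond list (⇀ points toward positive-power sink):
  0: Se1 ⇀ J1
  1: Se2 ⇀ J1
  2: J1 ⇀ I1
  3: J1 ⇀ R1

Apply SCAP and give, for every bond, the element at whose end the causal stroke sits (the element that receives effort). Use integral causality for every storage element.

bond 0 stroke at J1
bond 1 stroke at J1
bond 2 stroke at I1
bond 3 stroke at J1

#0 →J1  (Se1: effort source, stroke at far end)
#1 →J1  (Se2: effort source, stroke at far end)
#2 →I1  (prefer integral on I1)
#3 →J1  (J1 flow already set via bond 2)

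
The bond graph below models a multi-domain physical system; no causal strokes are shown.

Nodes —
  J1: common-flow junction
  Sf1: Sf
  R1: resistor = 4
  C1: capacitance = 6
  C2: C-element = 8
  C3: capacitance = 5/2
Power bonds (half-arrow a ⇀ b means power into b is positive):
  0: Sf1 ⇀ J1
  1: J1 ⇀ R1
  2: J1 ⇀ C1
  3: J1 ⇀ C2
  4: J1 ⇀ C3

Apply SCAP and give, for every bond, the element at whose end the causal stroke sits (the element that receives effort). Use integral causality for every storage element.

β0 |Sf1  (Sf1: flow source, stroke at near end)
β1 |J1  (J1 flow already set via bond 0)
β2 |J1  (1-jn J1 has f-setter on 0)
β3 |J1  (1-jn J1 has f-setter on 0)
β4 |J1  (common-f at J1 fixed by 0)

#0 |Sf1
#1 |J1
#2 |J1
#3 |J1
#4 |J1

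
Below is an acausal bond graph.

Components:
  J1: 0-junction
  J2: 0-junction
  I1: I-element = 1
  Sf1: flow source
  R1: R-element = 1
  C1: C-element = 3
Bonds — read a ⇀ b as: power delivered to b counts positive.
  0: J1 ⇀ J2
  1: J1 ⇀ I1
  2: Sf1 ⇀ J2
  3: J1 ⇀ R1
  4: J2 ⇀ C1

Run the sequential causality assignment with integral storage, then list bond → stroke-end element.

β2 stroke→Sf1  (Sf1 (Sf) sets flow on bond)
β1 stroke→I1  (I1 outputs flow p/I1)
β4 stroke→J2  (prefer integral on C1)
β0 stroke→J1  (J2 effort already set via bond 4)
β3 stroke→R1  (J1: bond 0 brought effort, rest push out)

bond 0 stroke→J1
bond 1 stroke→I1
bond 2 stroke→Sf1
bond 3 stroke→R1
bond 4 stroke→J2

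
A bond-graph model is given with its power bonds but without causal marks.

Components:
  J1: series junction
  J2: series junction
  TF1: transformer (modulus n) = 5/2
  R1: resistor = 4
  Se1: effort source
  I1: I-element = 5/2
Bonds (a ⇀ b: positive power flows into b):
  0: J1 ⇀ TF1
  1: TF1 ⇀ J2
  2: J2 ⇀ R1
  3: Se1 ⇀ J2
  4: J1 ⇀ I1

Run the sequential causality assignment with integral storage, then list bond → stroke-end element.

β3 |J2  (source Se1 imposes e)
β4 |I1  (I1 integral (f out))
β0 |J1  (1-jn J1 has f-setter on 4)
β1 |TF1  (TF1: transformer flips bond 0)
β2 |J2  (1-jn J2 has f-setter on 1)

bond 0 stroke→J1
bond 1 stroke→TF1
bond 2 stroke→J2
bond 3 stroke→J2
bond 4 stroke→I1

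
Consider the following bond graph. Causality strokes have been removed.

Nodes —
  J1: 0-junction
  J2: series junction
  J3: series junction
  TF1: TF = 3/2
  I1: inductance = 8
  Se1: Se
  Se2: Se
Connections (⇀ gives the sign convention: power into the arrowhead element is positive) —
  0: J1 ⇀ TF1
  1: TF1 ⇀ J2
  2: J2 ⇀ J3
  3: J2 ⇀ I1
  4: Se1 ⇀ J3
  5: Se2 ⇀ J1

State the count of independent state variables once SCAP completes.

bond 4 →J3  (Se1 (Se) sets effort on bond)
bond 5 →J1  (source Se2 imposes e)
bond 0 →TF1  (common-e at J1 fixed by 5)
bond 2 →J2  (only one flow-in slot at J3)
bond 1 →J2  (through TF1, causality passes straight; one stroke at TF1)
bond 3 →I1  (closing 1-jn rule on J2)

1  (I1 all integral)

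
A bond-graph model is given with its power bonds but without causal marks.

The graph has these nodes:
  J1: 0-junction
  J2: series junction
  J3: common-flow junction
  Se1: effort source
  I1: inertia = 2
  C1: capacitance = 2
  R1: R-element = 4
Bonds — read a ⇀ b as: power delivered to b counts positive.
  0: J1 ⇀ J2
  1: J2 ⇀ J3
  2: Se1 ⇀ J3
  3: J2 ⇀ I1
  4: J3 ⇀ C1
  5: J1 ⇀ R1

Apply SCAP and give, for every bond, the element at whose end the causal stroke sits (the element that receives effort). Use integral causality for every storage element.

#2 →J3  (Se1 fixes effort; stroke away)
#3 →I1  (I1 integral (f out))
#0 →J2  (J2 flow already set via bond 3)
#1 →J2  (J2: bond 3 brought flow, rest push out)
#4 →J3  (common-f at J3 fixed by 1)
#5 →J1  (J1 needs exactly one e-in)

#0 stroke at J2
#1 stroke at J2
#2 stroke at J3
#3 stroke at I1
#4 stroke at J3
#5 stroke at J1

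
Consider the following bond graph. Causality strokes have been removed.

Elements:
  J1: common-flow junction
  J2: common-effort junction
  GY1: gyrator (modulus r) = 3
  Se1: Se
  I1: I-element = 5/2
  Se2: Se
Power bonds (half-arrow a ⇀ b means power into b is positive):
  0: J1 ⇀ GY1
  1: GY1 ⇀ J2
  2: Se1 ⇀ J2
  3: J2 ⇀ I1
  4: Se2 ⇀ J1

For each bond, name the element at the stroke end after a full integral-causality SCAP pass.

β2 →J2  (source Se1 imposes e)
β4 →J1  (source Se2 imposes e)
β0 →GY1  (only one flow-in slot at J1)
β1 →GY1  (0-jn J2 has e-setter on 2)
β3 →I1  (J2 effort already set via bond 2)

#0 →GY1
#1 →GY1
#2 →J2
#3 →I1
#4 →J1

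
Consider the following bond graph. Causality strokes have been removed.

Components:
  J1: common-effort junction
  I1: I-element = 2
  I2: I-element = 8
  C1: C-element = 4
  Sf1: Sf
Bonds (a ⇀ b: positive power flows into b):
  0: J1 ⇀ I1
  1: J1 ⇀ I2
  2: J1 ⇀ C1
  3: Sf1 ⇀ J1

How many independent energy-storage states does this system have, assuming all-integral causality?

β3 |Sf1  (source Sf1 imposes f)
β0 |I1  (prefer integral on I1)
β1 |I2  (I2 integral (f out))
β2 |J1  (J1: last free bond brings effort in)

3  (C1, I1, I2 all integral)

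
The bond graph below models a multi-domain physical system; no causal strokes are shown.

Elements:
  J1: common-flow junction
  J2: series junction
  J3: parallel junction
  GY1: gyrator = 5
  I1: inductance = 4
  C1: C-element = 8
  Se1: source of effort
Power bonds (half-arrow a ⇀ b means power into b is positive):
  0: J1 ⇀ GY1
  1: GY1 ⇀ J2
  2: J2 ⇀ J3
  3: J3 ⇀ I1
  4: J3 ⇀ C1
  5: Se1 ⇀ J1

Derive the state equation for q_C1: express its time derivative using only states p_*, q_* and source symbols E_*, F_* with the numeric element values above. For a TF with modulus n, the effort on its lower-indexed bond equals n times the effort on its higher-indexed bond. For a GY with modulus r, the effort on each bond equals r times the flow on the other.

dq_C1/dt = E_Se1/5 - p_I1/4

#5 →J1  (Se1: effort source, stroke at far end)
#0 →GY1  (J1 needs exactly one f-in)
#1 →GY1  (GY1 both-in/both-out from 0)
#2 →J2  (common-f at J2 fixed by 1)
#3 →I1  (prefer integral on I1)
#4 →J3  (J3: last free bond brings effort in)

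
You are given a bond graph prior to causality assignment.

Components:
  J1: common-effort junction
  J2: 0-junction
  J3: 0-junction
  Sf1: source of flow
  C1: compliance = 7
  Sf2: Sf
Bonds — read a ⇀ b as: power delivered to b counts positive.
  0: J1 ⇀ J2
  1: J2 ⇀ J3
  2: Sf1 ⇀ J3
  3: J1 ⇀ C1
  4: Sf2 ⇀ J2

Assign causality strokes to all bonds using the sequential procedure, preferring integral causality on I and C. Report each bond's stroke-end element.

b0 |J2
b1 |J3
b2 |Sf1
b3 |J1
b4 |Sf2

b2 stroke at Sf1  (Sf1: flow source, stroke at near end)
b4 stroke at Sf2  (Sf2: flow source, stroke at near end)
b1 stroke at J3  (J3 needs exactly one e-in)
b0 stroke at J2  (J2: last free bond brings effort in)
b3 stroke at J1  (closing 0-jn rule on J1)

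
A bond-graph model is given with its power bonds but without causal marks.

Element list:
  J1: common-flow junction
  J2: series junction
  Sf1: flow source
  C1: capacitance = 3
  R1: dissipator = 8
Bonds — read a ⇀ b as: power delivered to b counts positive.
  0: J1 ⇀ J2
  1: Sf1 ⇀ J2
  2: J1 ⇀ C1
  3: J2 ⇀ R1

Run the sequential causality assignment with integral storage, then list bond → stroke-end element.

b0 stroke at J2
b1 stroke at Sf1
b2 stroke at J1
b3 stroke at J2

b1 |Sf1  (Sf1 (Sf) sets flow on bond)
b0 |J2  (J2: bond 1 brought flow, rest push out)
b3 |J2  (J2: bond 1 brought flow, rest push out)
b2 |J1  (common-f at J1 fixed by 0)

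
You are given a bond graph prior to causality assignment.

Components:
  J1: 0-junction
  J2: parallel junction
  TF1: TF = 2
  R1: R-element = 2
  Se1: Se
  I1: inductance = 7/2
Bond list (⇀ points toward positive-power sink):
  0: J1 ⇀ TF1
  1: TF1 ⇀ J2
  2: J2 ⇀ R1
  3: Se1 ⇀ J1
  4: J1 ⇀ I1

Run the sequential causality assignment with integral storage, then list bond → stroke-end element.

bond 3 stroke→J1  (Se1 fixes effort; stroke away)
bond 0 stroke→TF1  (0-jn J1 has e-setter on 3)
bond 4 stroke→I1  (J1: bond 3 brought effort, rest push out)
bond 1 stroke→J2  (TF1: transformer flips bond 0)
bond 2 stroke→R1  (0-jn J2 has e-setter on 1)

b0 |TF1
b1 |J2
b2 |R1
b3 |J1
b4 |I1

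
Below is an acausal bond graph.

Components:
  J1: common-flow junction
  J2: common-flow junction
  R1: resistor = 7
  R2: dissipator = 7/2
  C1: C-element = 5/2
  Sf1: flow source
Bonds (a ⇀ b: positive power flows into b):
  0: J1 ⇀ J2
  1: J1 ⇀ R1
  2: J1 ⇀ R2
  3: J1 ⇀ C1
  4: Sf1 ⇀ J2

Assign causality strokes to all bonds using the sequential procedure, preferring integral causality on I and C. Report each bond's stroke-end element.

bond 0 →J2
bond 1 →J1
bond 2 →J1
bond 3 →J1
bond 4 →Sf1

b4 stroke→Sf1  (source Sf1 imposes f)
b0 stroke→J2  (J2: bond 4 brought flow, rest push out)
b1 stroke→J1  (J1 flow already set via bond 0)
b2 stroke→J1  (J1: bond 0 brought flow, rest push out)
b3 stroke→J1  (1-jn J1 has f-setter on 0)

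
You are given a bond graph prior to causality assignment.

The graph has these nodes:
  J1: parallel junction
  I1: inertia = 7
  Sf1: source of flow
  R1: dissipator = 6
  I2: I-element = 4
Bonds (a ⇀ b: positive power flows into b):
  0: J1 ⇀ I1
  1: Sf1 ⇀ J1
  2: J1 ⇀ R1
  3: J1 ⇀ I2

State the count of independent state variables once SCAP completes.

2  (I1, I2 all integral)

#1 |Sf1  (Sf1: flow source, stroke at near end)
#0 |I1  (I1 outputs flow p/I1)
#3 |I2  (I2 outputs flow p/I2)
#2 |J1  (only one effort-in slot at J1)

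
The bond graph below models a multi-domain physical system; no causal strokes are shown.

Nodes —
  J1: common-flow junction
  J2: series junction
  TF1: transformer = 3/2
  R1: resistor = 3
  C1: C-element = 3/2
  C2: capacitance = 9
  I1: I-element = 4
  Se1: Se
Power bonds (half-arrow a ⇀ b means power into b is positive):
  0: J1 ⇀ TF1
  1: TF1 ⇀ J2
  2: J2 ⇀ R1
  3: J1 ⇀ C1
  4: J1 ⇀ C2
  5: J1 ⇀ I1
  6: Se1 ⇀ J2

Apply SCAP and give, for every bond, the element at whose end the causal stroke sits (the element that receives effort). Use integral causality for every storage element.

bond 0 stroke at J1
bond 1 stroke at TF1
bond 2 stroke at J2
bond 3 stroke at J1
bond 4 stroke at J1
bond 5 stroke at I1
bond 6 stroke at J2

b6 →J2  (Se1 (Se) sets effort on bond)
b3 →J1  (C1 outputs effort q/C1)
b4 →J1  (C2: C, integral causality)
b5 →I1  (I1: I, integral causality)
b0 →J1  (1-jn J1 has f-setter on 5)
b1 →TF1  (TF TF1: opposite of bond 0)
b2 →J2  (J2 flow already set via bond 1)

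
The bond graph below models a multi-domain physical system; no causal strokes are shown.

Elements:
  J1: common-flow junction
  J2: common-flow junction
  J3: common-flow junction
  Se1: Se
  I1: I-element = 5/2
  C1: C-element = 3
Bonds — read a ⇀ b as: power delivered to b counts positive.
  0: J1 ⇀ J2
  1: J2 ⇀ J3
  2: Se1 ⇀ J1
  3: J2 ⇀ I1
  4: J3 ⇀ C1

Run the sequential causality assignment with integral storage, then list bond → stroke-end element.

#2 stroke→J1  (Se1 fixes effort; stroke away)
#0 stroke→J2  (J1 needs exactly one f-in)
#3 stroke→I1  (I1 outputs flow p/I1)
#1 stroke→J2  (J2: bond 3 brought flow, rest push out)
#4 stroke→J3  (J3 flow already set via bond 1)

bond 0 |J2
bond 1 |J2
bond 2 |J1
bond 3 |I1
bond 4 |J3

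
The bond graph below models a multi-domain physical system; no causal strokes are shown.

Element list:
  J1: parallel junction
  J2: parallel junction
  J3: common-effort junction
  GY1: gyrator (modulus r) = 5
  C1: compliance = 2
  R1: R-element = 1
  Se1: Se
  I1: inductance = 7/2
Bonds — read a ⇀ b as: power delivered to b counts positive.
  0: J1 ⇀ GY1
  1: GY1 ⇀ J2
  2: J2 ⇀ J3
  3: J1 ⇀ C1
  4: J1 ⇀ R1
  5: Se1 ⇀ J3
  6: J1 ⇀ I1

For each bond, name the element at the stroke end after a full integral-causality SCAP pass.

β5 stroke at J3  (Se1: effort source, stroke at far end)
β2 stroke at J2  (0-jn J3 has e-setter on 5)
β1 stroke at GY1  (0-jn J2 has e-setter on 2)
β0 stroke at GY1  (GY1: gyrator matches bond 1)
β3 stroke at J1  (C1 outputs effort q/C1)
β4 stroke at R1  (common-e at J1 fixed by 3)
β6 stroke at I1  (J1: bond 3 brought effort, rest push out)

bond 0 →GY1
bond 1 →GY1
bond 2 →J2
bond 3 →J1
bond 4 →R1
bond 5 →J3
bond 6 →I1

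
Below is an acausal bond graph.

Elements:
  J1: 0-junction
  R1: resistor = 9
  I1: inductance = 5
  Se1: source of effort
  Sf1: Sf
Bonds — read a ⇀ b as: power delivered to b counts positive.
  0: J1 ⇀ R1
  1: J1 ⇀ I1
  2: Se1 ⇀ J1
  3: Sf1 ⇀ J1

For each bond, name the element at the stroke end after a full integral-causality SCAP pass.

β2 stroke at J1  (Se1: effort source, stroke at far end)
β3 stroke at Sf1  (source Sf1 imposes f)
β0 stroke at R1  (common-e at J1 fixed by 2)
β1 stroke at I1  (common-e at J1 fixed by 2)

bond 0 →R1
bond 1 →I1
bond 2 →J1
bond 3 →Sf1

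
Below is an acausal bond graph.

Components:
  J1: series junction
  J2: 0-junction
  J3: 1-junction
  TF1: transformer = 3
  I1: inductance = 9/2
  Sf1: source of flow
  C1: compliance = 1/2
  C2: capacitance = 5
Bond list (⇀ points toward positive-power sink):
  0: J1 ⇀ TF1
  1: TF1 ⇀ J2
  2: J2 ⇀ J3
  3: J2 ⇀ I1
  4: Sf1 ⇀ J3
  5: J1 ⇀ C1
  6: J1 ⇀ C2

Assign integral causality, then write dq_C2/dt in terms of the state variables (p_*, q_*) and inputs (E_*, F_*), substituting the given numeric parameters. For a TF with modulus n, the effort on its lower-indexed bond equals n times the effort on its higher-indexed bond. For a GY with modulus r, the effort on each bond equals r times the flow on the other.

β4 stroke→Sf1  (source Sf1 imposes f)
β2 stroke→J3  (J3: bond 4 brought flow, rest push out)
β3 stroke→I1  (I1 outputs flow p/I1)
β1 stroke→J2  (J2 needs exactly one e-in)
β0 stroke→TF1  (TF1 one-in-one-out from 1)
β5 stroke→J1  (J1 flow already set via bond 0)
β6 stroke→J1  (J1 flow already set via bond 0)

dq_C2/dt = F_Sf1/3 + 2*p_I1/27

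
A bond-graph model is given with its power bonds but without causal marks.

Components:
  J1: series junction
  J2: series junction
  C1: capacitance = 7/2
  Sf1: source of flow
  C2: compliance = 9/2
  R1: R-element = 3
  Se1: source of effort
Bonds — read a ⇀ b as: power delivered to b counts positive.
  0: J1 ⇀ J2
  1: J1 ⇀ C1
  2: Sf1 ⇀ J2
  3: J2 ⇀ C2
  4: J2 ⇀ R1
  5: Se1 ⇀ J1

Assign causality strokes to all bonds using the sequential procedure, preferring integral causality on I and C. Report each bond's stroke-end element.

#0 →J2
#1 →J1
#2 →Sf1
#3 →J2
#4 →J2
#5 →J1

bond 2 →Sf1  (Sf1 fixes flow; stroke at Sf1)
bond 5 →J1  (Se1 fixes effort; stroke away)
bond 0 →J2  (J2 flow already set via bond 2)
bond 3 →J2  (common-f at J2 fixed by 2)
bond 4 →J2  (J2 flow already set via bond 2)
bond 1 →J1  (J1 flow already set via bond 0)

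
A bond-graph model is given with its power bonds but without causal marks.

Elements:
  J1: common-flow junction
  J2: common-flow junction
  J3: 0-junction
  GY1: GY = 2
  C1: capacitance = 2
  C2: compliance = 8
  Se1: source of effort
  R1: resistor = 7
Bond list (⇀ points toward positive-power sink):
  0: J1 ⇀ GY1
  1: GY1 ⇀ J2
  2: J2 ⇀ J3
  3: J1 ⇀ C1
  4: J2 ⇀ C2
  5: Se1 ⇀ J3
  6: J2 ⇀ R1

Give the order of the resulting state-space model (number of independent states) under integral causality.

2  (C1, C2 all integral)

b5 |J3  (Se1 (Se) sets effort on bond)
b2 |J2  (J3: bond 5 brought effort, rest push out)
b3 |J1  (C1 outputs effort q/C1)
b0 |GY1  (closing 1-jn rule on J1)
b1 |GY1  (GY GY1: same side as bond 0)
b4 |J2  (1-jn J2 has f-setter on 1)
b6 |J2  (J2 flow already set via bond 1)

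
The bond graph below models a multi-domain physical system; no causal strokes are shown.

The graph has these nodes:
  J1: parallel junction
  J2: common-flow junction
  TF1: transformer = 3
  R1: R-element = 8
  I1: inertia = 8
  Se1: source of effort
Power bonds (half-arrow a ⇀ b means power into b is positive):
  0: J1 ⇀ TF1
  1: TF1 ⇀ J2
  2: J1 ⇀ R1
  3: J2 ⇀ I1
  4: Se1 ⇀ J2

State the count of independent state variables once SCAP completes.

b4 →J2  (Se1 fixes effort; stroke away)
b3 →I1  (prefer integral on I1)
b1 →J2  (common-f at J2 fixed by 3)
b0 →TF1  (through TF1, causality passes straight; one stroke at TF1)
b2 →J1  (J1: last free bond brings effort in)

1  (I1 all integral)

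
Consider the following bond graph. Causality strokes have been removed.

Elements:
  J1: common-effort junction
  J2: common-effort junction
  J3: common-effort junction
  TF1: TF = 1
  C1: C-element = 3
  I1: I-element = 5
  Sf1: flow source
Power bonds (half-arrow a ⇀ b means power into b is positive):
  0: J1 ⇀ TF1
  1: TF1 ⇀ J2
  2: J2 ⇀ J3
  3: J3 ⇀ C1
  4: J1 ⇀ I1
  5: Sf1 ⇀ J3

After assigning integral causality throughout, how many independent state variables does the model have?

bond 5 stroke→Sf1  (source Sf1 imposes f)
bond 3 stroke→J3  (C1: C, integral causality)
bond 2 stroke→J2  (common-e at J3 fixed by 3)
bond 1 stroke→TF1  (0-jn J2 has e-setter on 2)
bond 0 stroke→J1  (through TF1, causality passes straight; one stroke at TF1)
bond 4 stroke→I1  (0-jn J1 has e-setter on 0)

2  (C1, I1 all integral)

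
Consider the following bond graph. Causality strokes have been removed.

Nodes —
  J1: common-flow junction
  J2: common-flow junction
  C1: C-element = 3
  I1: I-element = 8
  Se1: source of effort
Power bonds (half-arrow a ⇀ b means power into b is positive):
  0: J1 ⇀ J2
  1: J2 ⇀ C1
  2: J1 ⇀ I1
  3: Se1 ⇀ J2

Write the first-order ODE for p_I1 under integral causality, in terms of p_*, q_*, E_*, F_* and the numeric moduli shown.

bond 3 stroke at J2  (source Se1 imposes e)
bond 1 stroke at J2  (C1 outputs effort q/C1)
bond 0 stroke at J1  (only one flow-in slot at J2)
bond 2 stroke at I1  (closing 1-jn rule on J1)

dp_I1/dt = E_Se1 - q_C1/3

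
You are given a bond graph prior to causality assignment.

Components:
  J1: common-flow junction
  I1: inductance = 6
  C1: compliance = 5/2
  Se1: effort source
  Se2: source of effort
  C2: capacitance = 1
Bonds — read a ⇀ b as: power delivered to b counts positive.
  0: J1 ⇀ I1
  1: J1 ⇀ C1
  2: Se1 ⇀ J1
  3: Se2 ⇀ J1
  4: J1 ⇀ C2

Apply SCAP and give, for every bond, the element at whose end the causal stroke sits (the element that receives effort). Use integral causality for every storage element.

β0 |I1
β1 |J1
β2 |J1
β3 |J1
β4 |J1

bond 2 |J1  (Se1: effort source, stroke at far end)
bond 3 |J1  (Se2 (Se) sets effort on bond)
bond 0 |I1  (I1 integral (f out))
bond 1 |J1  (common-f at J1 fixed by 0)
bond 4 |J1  (1-jn J1 has f-setter on 0)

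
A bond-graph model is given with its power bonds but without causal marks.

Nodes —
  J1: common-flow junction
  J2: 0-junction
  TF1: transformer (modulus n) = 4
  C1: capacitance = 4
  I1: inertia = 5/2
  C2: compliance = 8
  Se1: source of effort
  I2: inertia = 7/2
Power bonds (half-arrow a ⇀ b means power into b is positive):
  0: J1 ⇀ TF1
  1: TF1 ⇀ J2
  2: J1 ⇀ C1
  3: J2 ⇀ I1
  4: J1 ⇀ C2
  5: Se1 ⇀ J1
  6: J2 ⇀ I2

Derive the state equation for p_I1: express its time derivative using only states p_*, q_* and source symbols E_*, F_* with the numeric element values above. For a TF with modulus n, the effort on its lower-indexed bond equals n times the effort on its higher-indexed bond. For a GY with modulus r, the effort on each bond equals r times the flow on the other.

b5 |J1  (Se1: effort source, stroke at far end)
b2 |J1  (C1 integral (e out))
b3 |I1  (I1: I, integral causality)
b4 |J1  (C2 integral (e out))
b0 |TF1  (J1 needs exactly one f-in)
b1 |J2  (TF TF1: opposite of bond 0)
b6 |I2  (J2 effort already set via bond 1)

dp_I1/dt = E_Se1/4 - q_C1/16 - q_C2/32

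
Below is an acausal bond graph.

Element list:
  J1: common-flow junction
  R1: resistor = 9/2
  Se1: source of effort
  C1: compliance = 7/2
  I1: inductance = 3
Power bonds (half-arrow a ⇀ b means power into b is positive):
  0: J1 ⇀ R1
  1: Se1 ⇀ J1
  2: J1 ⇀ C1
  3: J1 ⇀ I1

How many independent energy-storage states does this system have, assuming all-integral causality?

2  (C1, I1 all integral)

bond 1 stroke at J1  (Se1 fixes effort; stroke away)
bond 2 stroke at J1  (prefer integral on C1)
bond 3 stroke at I1  (I1 outputs flow p/I1)
bond 0 stroke at J1  (common-f at J1 fixed by 3)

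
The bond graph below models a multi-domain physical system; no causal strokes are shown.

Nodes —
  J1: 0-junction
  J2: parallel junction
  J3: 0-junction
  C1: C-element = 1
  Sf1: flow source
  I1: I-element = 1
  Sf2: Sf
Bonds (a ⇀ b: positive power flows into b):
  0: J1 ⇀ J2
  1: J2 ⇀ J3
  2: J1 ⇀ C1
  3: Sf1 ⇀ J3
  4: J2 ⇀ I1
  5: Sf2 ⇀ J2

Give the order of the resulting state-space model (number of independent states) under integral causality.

b3 →Sf1  (Sf1 fixes flow; stroke at Sf1)
b5 →Sf2  (source Sf2 imposes f)
b1 →J3  (J3: last free bond brings effort in)
b2 →J1  (C1: C, integral causality)
b0 →J2  (common-e at J1 fixed by 2)
b4 →I1  (0-jn J2 has e-setter on 0)

2  (C1, I1 all integral)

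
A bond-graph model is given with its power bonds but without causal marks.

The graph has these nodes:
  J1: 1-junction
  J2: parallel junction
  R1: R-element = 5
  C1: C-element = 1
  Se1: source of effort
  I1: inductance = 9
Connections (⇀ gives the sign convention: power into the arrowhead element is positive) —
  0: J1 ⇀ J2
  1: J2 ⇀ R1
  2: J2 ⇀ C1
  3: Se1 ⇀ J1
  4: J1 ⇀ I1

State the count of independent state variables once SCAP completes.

2  (C1, I1 all integral)

β3 |J1  (Se1 fixes effort; stroke away)
β2 |J2  (C1 outputs effort q/C1)
β0 |J1  (0-jn J2 has e-setter on 2)
β1 |R1  (J2 effort already set via bond 2)
β4 |I1  (J1 needs exactly one f-in)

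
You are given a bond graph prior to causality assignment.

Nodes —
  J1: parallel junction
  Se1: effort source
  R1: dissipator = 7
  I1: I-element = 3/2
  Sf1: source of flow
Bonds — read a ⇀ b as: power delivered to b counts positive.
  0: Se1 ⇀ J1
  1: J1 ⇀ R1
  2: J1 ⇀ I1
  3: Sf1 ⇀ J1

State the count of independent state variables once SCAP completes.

1  (I1 all integral)

#0 stroke→J1  (Se1 (Se) sets effort on bond)
#3 stroke→Sf1  (Sf1 fixes flow; stroke at Sf1)
#1 stroke→R1  (0-jn J1 has e-setter on 0)
#2 stroke→I1  (J1: bond 0 brought effort, rest push out)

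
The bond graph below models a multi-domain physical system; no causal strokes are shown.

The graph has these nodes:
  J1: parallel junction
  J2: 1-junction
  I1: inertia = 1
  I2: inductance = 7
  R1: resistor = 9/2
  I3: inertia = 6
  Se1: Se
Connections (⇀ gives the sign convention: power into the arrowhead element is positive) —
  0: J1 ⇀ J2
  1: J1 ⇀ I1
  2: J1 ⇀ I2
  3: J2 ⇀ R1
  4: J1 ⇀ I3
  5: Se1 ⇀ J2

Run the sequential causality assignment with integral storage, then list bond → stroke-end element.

β0 stroke at J1
β1 stroke at I1
β2 stroke at I2
β3 stroke at J2
β4 stroke at I3
β5 stroke at J2

#5 |J2  (Se1: effort source, stroke at far end)
#1 |I1  (prefer integral on I1)
#2 |I2  (I2: I, integral causality)
#4 |I3  (I3 integral (f out))
#0 |J1  (J1: last free bond brings effort in)
#3 |J2  (common-f at J2 fixed by 0)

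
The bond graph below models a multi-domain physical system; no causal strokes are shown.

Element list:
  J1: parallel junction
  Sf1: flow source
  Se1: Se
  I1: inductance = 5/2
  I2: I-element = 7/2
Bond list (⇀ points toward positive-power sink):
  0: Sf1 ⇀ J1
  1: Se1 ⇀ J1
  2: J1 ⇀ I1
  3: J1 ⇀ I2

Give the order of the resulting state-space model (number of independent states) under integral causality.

2  (I1, I2 all integral)

b0 →Sf1  (Sf1 (Sf) sets flow on bond)
b1 →J1  (source Se1 imposes e)
b2 →I1  (J1 effort already set via bond 1)
b3 →I2  (common-e at J1 fixed by 1)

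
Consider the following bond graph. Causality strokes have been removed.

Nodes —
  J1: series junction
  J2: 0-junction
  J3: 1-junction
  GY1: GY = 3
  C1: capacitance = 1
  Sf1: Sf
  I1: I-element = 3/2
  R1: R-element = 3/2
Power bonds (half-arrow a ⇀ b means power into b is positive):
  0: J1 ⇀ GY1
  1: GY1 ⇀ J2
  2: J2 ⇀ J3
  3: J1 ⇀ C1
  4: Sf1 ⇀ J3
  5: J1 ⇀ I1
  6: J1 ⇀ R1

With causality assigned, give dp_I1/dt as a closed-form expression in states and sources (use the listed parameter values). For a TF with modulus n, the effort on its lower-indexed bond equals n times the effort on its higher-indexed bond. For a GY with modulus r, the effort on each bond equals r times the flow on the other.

dp_I1/dt = -3*F_Sf1 - p_I1 - q_C1

b4 stroke→Sf1  (Sf1 (Sf) sets flow on bond)
b2 stroke→J3  (J3 flow already set via bond 4)
b1 stroke→J2  (J2 needs exactly one e-in)
b0 stroke→J1  (through GY1, causality inverts; strokes same side of GY1)
b3 stroke→J1  (C1 integral (e out))
b5 stroke→I1  (I1 integral (f out))
b6 stroke→J1  (common-f at J1 fixed by 5)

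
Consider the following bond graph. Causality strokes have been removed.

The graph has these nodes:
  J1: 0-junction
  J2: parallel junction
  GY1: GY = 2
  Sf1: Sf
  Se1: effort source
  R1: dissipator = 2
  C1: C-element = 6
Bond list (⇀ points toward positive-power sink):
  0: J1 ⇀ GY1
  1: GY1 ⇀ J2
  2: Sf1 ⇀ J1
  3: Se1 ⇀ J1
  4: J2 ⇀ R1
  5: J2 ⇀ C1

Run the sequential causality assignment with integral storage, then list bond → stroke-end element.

#2 stroke at Sf1  (Sf1 fixes flow; stroke at Sf1)
#3 stroke at J1  (Se1 (Se) sets effort on bond)
#0 stroke at GY1  (J1: bond 3 brought effort, rest push out)
#1 stroke at GY1  (through GY1, causality inverts; strokes same side of GY1)
#5 stroke at J2  (C1 outputs effort q/C1)
#4 stroke at R1  (J2: bond 5 brought effort, rest push out)

bond 0 stroke→GY1
bond 1 stroke→GY1
bond 2 stroke→Sf1
bond 3 stroke→J1
bond 4 stroke→R1
bond 5 stroke→J2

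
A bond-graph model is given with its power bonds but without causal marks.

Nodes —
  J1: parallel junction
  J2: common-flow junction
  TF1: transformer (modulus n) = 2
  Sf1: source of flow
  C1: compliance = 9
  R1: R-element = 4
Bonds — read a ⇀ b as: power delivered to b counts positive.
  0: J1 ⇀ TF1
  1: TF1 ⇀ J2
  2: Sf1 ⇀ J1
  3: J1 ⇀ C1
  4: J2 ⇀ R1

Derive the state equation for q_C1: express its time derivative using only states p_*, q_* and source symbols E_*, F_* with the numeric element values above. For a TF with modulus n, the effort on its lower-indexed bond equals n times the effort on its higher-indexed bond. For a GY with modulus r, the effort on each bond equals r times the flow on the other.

dq_C1/dt = F_Sf1 - q_C1/144

#2 |Sf1  (source Sf1 imposes f)
#3 |J1  (prefer integral on C1)
#0 |TF1  (J1: bond 3 brought effort, rest push out)
#1 |J2  (through TF1, causality passes straight; one stroke at TF1)
#4 |R1  (only one flow-in slot at J2)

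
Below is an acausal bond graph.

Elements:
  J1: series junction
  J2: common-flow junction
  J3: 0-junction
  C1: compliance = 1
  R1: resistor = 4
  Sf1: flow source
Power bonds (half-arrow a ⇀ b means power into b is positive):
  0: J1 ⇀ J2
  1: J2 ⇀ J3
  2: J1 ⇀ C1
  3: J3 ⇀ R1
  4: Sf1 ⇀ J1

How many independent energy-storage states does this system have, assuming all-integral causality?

bond 4 |Sf1  (source Sf1 imposes f)
bond 0 |J1  (common-f at J1 fixed by 4)
bond 2 |J1  (J1: bond 4 brought flow, rest push out)
bond 1 |J2  (J2: bond 0 brought flow, rest push out)
bond 3 |J3  (only one effort-in slot at J3)

1  (C1 all integral)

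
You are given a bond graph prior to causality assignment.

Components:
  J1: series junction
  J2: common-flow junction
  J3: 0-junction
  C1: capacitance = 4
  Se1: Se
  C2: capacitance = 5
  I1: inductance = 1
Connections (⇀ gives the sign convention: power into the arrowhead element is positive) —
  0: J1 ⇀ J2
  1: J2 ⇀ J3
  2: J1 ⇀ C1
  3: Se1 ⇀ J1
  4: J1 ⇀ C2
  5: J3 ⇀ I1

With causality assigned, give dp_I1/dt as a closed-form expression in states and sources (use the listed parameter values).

dp_I1/dt = E_Se1 - q_C1/4 - q_C2/5

#3 →J1  (source Se1 imposes e)
#2 →J1  (C1: C, integral causality)
#4 →J1  (C2 integral (e out))
#0 →J2  (only one flow-in slot at J1)
#1 →J3  (J2: last free bond brings flow in)
#5 →I1  (0-jn J3 has e-setter on 1)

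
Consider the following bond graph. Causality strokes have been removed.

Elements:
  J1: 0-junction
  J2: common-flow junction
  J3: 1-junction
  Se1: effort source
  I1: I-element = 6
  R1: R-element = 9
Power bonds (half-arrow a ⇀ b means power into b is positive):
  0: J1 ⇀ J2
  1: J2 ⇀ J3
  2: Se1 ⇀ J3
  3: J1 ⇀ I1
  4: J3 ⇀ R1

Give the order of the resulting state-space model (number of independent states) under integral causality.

1  (I1 all integral)

#2 |J3  (Se1 fixes effort; stroke away)
#3 |I1  (I1 integral (f out))
#0 |J1  (closing 0-jn rule on J1)
#1 |J2  (1-jn J2 has f-setter on 0)
#4 |J3  (J3: bond 1 brought flow, rest push out)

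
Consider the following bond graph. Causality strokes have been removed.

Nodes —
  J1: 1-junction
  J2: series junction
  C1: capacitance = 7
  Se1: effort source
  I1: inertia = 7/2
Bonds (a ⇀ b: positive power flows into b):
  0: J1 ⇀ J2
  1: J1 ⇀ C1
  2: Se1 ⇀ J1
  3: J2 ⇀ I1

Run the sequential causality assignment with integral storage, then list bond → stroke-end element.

β2 →J1  (Se1: effort source, stroke at far end)
β1 →J1  (C1 integral (e out))
β0 →J2  (closing 1-jn rule on J1)
β3 →I1  (J2 needs exactly one f-in)

#0 stroke→J2
#1 stroke→J1
#2 stroke→J1
#3 stroke→I1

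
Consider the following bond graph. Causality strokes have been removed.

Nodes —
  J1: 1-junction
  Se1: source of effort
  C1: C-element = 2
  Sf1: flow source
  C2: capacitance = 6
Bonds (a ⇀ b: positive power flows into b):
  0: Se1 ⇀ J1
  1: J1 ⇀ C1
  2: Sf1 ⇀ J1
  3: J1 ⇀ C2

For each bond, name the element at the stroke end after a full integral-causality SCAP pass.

#0 stroke at J1
#1 stroke at J1
#2 stroke at Sf1
#3 stroke at J1

β0 stroke→J1  (source Se1 imposes e)
β2 stroke→Sf1  (source Sf1 imposes f)
β1 stroke→J1  (J1: bond 2 brought flow, rest push out)
β3 stroke→J1  (common-f at J1 fixed by 2)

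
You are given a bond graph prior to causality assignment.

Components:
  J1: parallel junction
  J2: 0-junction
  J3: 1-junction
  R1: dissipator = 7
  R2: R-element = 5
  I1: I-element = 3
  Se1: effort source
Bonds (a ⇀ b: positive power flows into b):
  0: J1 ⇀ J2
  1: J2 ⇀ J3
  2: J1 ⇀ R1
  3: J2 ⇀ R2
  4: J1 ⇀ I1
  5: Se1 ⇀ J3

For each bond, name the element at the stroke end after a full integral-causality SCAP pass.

b0 stroke→J1
b1 stroke→J2
b2 stroke→R1
b3 stroke→R2
b4 stroke→I1
b5 stroke→J3

b5 |J3  (Se1 fixes effort; stroke away)
b1 |J2  (J3 needs exactly one f-in)
b0 |J1  (J2: bond 1 brought effort, rest push out)
b3 |R2  (common-e at J2 fixed by 1)
b2 |R1  (J1 effort already set via bond 0)
b4 |I1  (common-e at J1 fixed by 0)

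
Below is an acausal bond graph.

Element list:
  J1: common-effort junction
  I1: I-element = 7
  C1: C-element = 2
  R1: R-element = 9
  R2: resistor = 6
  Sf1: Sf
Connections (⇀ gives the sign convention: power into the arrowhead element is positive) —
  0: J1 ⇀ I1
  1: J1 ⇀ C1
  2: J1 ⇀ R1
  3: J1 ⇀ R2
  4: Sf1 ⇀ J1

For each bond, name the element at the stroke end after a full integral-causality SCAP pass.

#4 stroke at Sf1  (Sf1: flow source, stroke at near end)
#0 stroke at I1  (prefer integral on I1)
#1 stroke at J1  (C1 outputs effort q/C1)
#2 stroke at R1  (J1: bond 1 brought effort, rest push out)
#3 stroke at R2  (0-jn J1 has e-setter on 1)

β0 →I1
β1 →J1
β2 →R1
β3 →R2
β4 →Sf1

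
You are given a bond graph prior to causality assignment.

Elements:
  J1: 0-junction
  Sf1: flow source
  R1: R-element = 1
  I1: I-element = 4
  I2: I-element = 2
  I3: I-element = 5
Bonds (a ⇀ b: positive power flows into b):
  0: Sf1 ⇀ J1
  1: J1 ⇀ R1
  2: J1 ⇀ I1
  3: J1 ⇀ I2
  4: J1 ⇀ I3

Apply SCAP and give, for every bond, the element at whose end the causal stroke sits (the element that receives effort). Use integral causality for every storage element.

b0 →Sf1
b1 →J1
b2 →I1
b3 →I2
b4 →I3

β0 stroke at Sf1  (source Sf1 imposes f)
β2 stroke at I1  (I1 integral (f out))
β3 stroke at I2  (I2 integral (f out))
β4 stroke at I3  (I3 outputs flow p/I3)
β1 stroke at J1  (closing 0-jn rule on J1)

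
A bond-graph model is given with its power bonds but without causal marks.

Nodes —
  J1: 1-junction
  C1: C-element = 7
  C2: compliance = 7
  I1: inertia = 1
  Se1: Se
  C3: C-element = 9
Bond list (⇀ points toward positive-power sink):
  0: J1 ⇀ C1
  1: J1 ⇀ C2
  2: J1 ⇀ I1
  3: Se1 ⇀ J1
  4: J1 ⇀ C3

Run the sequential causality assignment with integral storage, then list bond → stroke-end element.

b0 →J1
b1 →J1
b2 →I1
b3 →J1
b4 →J1

bond 3 stroke→J1  (Se1: effort source, stroke at far end)
bond 0 stroke→J1  (C1 outputs effort q/C1)
bond 1 stroke→J1  (C2 outputs effort q/C2)
bond 2 stroke→I1  (I1: I, integral causality)
bond 4 stroke→J1  (1-jn J1 has f-setter on 2)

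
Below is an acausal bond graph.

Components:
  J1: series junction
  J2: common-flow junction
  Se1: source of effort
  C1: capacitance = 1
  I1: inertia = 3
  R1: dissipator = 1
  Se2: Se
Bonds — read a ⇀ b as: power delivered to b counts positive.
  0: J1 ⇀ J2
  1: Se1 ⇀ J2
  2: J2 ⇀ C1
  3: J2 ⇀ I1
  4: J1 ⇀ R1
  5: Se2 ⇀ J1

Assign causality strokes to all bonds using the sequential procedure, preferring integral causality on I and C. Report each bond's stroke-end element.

bond 0 →J2
bond 1 →J2
bond 2 →J2
bond 3 →I1
bond 4 →J1
bond 5 →J1

β1 stroke at J2  (Se1: effort source, stroke at far end)
β5 stroke at J1  (source Se2 imposes e)
β2 stroke at J2  (C1 outputs effort q/C1)
β3 stroke at I1  (I1 outputs flow p/I1)
β0 stroke at J2  (common-f at J2 fixed by 3)
β4 stroke at J1  (common-f at J1 fixed by 0)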